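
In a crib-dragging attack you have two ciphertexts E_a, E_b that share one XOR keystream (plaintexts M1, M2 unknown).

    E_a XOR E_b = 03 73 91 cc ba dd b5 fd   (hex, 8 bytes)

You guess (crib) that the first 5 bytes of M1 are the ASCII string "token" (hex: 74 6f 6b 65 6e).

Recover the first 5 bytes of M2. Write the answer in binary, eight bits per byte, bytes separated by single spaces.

Since E_a ⊕ E_b = M1 ⊕ M2, XORing with the guessed M1 bytes yields the corresponding M2 bytes: M2 = (E_a ⊕ E_b) ⊕ M1.
03 xor 74 = 77
73 xor 6f = 1c
91 xor 6b = fa
cc xor 65 = a9
ba xor 6e = d4

01110111 00011100 11111010 10101001 11010100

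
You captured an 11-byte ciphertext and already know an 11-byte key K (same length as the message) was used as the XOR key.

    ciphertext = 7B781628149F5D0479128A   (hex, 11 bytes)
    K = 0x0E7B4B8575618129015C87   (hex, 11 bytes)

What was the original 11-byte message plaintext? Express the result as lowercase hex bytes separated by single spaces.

75 03 5d ad 61 fe dc 2d 78 4e 0d

byte 0: 7b XOR 0e = 75
byte 1: 78 XOR 7b = 03
byte 2: 16 XOR 4b = 5d
byte 3: 28 XOR 85 = ad
byte 4: 14 XOR 75 = 61
byte 5: 9f XOR 61 = fe
byte 6: 5d XOR 81 = dc
byte 7: 04 XOR 29 = 2d
byte 8: 79 XOR 01 = 78
byte 9: 12 XOR 5c = 4e
byte 10: 8a XOR 87 = 0d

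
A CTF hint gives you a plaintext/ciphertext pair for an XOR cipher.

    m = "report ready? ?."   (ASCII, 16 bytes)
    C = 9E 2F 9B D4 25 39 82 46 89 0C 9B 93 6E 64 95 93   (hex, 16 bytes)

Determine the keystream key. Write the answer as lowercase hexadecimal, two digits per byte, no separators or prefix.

ec4aebbb574da234ec6dffea5144aabd

Since C = m ⊕ key, XORing both sides with m gives key = m ⊕ C.
byte 0: 114 XOR 158 = 236
byte 1: 101 XOR  47 =  74
byte 2: 112 XOR 155 = 235
byte 3: 111 XOR 212 = 187
byte 4: 114 XOR  37 =  87
byte 5: 116 XOR  57 =  77
byte 6:  32 XOR 130 = 162
byte 7: 114 XOR  70 =  52
byte 8: 101 XOR 137 = 236
byte 9:  97 XOR  12 = 109
byte 10: 100 XOR 155 = 255
byte 11: 121 XOR 147 = 234
byte 12:  63 XOR 110 =  81
byte 13:  32 XOR 100 =  68
byte 14:  63 XOR 149 = 170
byte 15:  46 XOR 147 = 189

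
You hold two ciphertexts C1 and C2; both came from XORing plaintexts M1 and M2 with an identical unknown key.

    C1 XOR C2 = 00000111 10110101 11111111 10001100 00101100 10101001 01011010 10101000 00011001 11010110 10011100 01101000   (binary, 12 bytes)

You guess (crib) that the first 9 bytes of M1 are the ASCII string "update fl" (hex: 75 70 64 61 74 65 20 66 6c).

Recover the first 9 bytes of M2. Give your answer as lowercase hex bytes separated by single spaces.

72 c5 9b ed 58 cc 7a ce 75

Since C1 ⊕ C2 = M1 ⊕ M2, XORing with the guessed M1 bytes yields the corresponding M2 bytes: M2 = (C1 ⊕ C2) ⊕ M1.
  7 XOR 117 = 114
181 XOR 112 = 197
255 XOR 100 = 155
140 XOR  97 = 237
 44 XOR 116 =  88
169 XOR 101 = 204
 90 XOR  32 = 122
168 XOR 102 = 206
 25 XOR 108 = 117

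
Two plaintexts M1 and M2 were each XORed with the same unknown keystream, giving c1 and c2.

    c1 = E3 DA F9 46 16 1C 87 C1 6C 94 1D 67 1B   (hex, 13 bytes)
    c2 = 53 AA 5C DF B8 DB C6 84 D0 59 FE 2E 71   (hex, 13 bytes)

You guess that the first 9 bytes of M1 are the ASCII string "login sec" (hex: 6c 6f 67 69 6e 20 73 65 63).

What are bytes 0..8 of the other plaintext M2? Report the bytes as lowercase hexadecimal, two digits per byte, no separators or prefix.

First, c1 ⊕ c2 = (M1 ⊕ K) ⊕ (M2 ⊕ K) = M1 ⊕ M2, so the key drops out. Then M2 = (M1 ⊕ M2) ⊕ M1 over the first 9 bytes.
byte 0: (e3 xor 53) xor 6c = b0 xor 6c = dc
byte 1: (da xor aa) xor 6f = 70 xor 6f = 1f
byte 2: (f9 xor 5c) xor 67 = a5 xor 67 = c2
byte 3: (46 xor df) xor 69 = 99 xor 69 = f0
byte 4: (16 xor b8) xor 6e = ae xor 6e = c0
byte 5: (1c xor db) xor 20 = c7 xor 20 = e7
byte 6: (87 xor c6) xor 73 = 41 xor 73 = 32
byte 7: (c1 xor 84) xor 65 = 45 xor 65 = 20
byte 8: (6c xor d0) xor 63 = bc xor 63 = df

dc1fc2f0c0e73220df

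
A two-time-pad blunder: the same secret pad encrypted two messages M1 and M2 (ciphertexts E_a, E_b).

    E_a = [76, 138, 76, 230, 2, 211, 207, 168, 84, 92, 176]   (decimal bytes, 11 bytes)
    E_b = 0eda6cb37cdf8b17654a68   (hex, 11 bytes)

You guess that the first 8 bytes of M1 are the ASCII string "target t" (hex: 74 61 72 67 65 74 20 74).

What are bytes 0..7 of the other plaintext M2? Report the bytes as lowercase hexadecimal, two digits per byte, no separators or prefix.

First, E_a ⊕ E_b = (M1 ⊕ K) ⊕ (M2 ⊕ K) = M1 ⊕ M2, so the key drops out. Then M2 = (M1 ⊕ M2) ⊕ M1 over the first 8 bytes.
byte 0: (4c ⊕ 0e) ⊕ 74 = 42 ⊕ 74 = 36
byte 1: (8a ⊕ da) ⊕ 61 = 50 ⊕ 61 = 31
byte 2: (4c ⊕ 6c) ⊕ 72 = 20 ⊕ 72 = 52
byte 3: (e6 ⊕ b3) ⊕ 67 = 55 ⊕ 67 = 32
byte 4: (02 ⊕ 7c) ⊕ 65 = 7e ⊕ 65 = 1b
byte 5: (d3 ⊕ df) ⊕ 74 = 0c ⊕ 74 = 78
byte 6: (cf ⊕ 8b) ⊕ 20 = 44 ⊕ 20 = 64
byte 7: (a8 ⊕ 17) ⊕ 74 = bf ⊕ 74 = cb

363152321b7864cb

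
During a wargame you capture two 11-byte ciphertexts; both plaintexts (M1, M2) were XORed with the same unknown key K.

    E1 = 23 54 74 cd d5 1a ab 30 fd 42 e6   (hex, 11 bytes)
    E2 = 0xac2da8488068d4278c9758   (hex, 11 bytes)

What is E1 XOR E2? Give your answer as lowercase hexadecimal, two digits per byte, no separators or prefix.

8f79dc8555727f1771d5be

E1 ⊕ E2 = (M1 ⊕ K) ⊕ (M2 ⊕ K) = M1 ⊕ M2 — the shared key cancels under XOR.
23 XOR ac = 8f
54 XOR 2d = 79
74 XOR a8 = dc
cd XOR 48 = 85
d5 XOR 80 = 55
1a XOR 68 = 72
ab XOR d4 = 7f
30 XOR 27 = 17
fd XOR 8c = 71
42 XOR 97 = d5
e6 XOR 58 = be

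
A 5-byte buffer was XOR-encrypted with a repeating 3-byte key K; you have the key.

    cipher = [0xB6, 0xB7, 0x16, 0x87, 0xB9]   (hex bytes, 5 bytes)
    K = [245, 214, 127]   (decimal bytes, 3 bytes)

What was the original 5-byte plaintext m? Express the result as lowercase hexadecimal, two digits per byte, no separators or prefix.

The 3-byte key repeats, so the effective keystream is f5 d6 7f f5 d6.
byte 0: b6 XOR f5 = 43
byte 1: b7 XOR d6 = 61
byte 2: 16 XOR 7f = 69
byte 3: 87 XOR f5 = 72
byte 4: b9 XOR d6 = 6f

436169726f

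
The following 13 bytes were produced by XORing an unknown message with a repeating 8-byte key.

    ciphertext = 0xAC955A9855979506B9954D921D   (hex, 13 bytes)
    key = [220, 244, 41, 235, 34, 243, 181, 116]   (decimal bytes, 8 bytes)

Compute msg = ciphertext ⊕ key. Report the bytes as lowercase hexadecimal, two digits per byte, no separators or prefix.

7061737377642072656164793f

The 8-byte key repeats, so the effective keystream is dc f4 29 eb 22 f3 b5 74 dc f4 29 eb 22.
byte 0: ac ^ dc = 70
byte 1: 95 ^ f4 = 61
byte 2: 5a ^ 29 = 73
byte 3: 98 ^ eb = 73
byte 4: 55 ^ 22 = 77
byte 5: 97 ^ f3 = 64
byte 6: 95 ^ b5 = 20
byte 7: 06 ^ 74 = 72
byte 8: b9 ^ dc = 65
byte 9: 95 ^ f4 = 61
byte 10: 4d ^ 29 = 64
byte 11: 92 ^ eb = 79
byte 12: 1d ^ 22 = 3f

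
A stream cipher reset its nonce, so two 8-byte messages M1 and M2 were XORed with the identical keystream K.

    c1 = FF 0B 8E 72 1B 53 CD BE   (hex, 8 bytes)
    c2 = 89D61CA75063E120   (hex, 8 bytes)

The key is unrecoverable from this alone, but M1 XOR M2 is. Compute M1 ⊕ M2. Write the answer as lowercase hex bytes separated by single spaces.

c1 ⊕ c2 = (M1 ⊕ K) ⊕ (M2 ⊕ K) = M1 ⊕ M2 — the shared key cancels under XOR.
11111111 XOR 10001001 = 01110110
00001011 XOR 11010110 = 11011101
10001110 XOR 00011100 = 10010010
01110010 XOR 10100111 = 11010101
00011011 XOR 01010000 = 01001011
01010011 XOR 01100011 = 00110000
11001101 XOR 11100001 = 00101100
10111110 XOR 00100000 = 10011110

76 dd 92 d5 4b 30 2c 9e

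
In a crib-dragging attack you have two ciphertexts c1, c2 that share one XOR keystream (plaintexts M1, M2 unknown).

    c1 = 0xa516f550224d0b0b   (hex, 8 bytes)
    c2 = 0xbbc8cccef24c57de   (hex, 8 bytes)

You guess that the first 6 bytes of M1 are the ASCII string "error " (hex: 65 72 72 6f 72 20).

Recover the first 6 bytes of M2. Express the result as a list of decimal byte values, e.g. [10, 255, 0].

First, c1 ⊕ c2 = (M1 ⊕ K) ⊕ (M2 ⊕ K) = M1 ⊕ M2, so the key drops out. Then M2 = (M1 ⊕ M2) ⊕ M1 over the first 6 bytes.
byte 0: (a5 xor bb) xor 65 = 1e xor 65 = 7b
byte 1: (16 xor c8) xor 72 = de xor 72 = ac
byte 2: (f5 xor cc) xor 72 = 39 xor 72 = 4b
byte 3: (50 xor ce) xor 6f = 9e xor 6f = f1
byte 4: (22 xor f2) xor 72 = d0 xor 72 = a2
byte 5: (4d xor 4c) xor 20 = 01 xor 20 = 21

[123, 172, 75, 241, 162, 33]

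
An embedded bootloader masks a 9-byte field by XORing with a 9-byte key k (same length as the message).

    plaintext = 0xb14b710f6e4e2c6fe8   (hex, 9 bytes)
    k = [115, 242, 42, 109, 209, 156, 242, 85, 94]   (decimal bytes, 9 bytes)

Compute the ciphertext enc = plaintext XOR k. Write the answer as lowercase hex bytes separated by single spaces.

c2 b9 5b 62 bf d2 de 3a b6

177 ^ 115 = 194
 75 ^ 242 = 185
113 ^  42 =  91
 15 ^ 109 =  98
110 ^ 209 = 191
 78 ^ 156 = 210
 44 ^ 242 = 222
111 ^  85 =  58
232 ^  94 = 182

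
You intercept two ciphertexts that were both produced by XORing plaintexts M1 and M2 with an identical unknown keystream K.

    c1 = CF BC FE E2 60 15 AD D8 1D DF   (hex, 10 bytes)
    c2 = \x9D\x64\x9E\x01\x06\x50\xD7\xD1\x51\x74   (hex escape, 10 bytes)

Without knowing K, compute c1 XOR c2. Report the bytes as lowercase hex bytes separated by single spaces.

c1 ⊕ c2 = (M1 ⊕ K) ⊕ (M2 ⊕ K) = M1 ⊕ M2 — the shared key cancels under XOR.
cf ^ 9d = 52
bc ^ 64 = d8
fe ^ 9e = 60
e2 ^ 01 = e3
60 ^ 06 = 66
15 ^ 50 = 45
ad ^ d7 = 7a
d8 ^ d1 = 09
1d ^ 51 = 4c
df ^ 74 = ab

52 d8 60 e3 66 45 7a 09 4c ab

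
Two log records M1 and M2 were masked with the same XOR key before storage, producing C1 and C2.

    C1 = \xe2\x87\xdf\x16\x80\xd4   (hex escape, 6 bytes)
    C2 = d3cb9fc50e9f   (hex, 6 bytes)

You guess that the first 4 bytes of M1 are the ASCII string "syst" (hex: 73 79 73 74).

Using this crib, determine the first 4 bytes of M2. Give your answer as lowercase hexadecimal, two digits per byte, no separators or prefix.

First, C1 ⊕ C2 = (M1 ⊕ K) ⊕ (M2 ⊕ K) = M1 ⊕ M2, so the key drops out. Then M2 = (M1 ⊕ M2) ⊕ M1 over the first 4 bytes.
byte 0: (e2 XOR d3) XOR 73 = 31 XOR 73 = 42
byte 1: (87 XOR cb) XOR 79 = 4c XOR 79 = 35
byte 2: (df XOR 9f) XOR 73 = 40 XOR 73 = 33
byte 3: (16 XOR c5) XOR 74 = d3 XOR 74 = a7

423533a7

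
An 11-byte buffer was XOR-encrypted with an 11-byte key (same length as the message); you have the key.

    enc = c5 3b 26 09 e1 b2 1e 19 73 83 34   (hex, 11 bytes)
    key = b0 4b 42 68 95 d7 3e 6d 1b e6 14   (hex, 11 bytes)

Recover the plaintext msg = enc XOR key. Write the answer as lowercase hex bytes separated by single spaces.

XOR is its own inverse, so applying the key byte-wise gives the result directly.
c5 ^ b0 = 75
3b ^ 4b = 70
26 ^ 42 = 64
09 ^ 68 = 61
e1 ^ 95 = 74
b2 ^ d7 = 65
1e ^ 3e = 20
19 ^ 6d = 74
73 ^ 1b = 68
83 ^ e6 = 65
34 ^ 14 = 20

75 70 64 61 74 65 20 74 68 65 20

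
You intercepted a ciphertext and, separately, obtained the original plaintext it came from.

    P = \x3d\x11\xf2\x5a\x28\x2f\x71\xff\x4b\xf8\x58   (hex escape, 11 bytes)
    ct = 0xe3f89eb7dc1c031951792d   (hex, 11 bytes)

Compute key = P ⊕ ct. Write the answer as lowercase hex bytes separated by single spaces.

Since ct = P ⊕ key, XORing both sides with P gives key = P ⊕ ct.
3d xor e3 = de
11 xor f8 = e9
f2 xor 9e = 6c
5a xor b7 = ed
28 xor dc = f4
2f xor 1c = 33
71 xor 03 = 72
ff xor 19 = e6
4b xor 51 = 1a
f8 xor 79 = 81
58 xor 2d = 75

de e9 6c ed f4 33 72 e6 1a 81 75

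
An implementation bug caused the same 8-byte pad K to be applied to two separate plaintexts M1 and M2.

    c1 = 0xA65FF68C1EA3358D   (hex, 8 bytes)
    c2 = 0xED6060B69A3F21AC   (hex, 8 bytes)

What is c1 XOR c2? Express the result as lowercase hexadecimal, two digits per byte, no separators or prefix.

4b3f963a849c1421

c1 ⊕ c2 = (M1 ⊕ K) ⊕ (M2 ⊕ K) = M1 ⊕ M2 — the shared key cancels under XOR.
a6 ⊕ ed = 4b
5f ⊕ 60 = 3f
f6 ⊕ 60 = 96
8c ⊕ b6 = 3a
1e ⊕ 9a = 84
a3 ⊕ 3f = 9c
35 ⊕ 21 = 14
8d ⊕ ac = 21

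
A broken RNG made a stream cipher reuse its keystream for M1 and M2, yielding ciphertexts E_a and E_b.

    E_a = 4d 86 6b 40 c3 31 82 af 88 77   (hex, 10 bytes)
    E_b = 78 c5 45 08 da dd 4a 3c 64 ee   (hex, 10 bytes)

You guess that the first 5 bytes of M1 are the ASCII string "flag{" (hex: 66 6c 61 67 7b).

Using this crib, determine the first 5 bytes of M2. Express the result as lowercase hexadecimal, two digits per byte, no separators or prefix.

532f4f2f62

First, E_a ⊕ E_b = (M1 ⊕ K) ⊕ (M2 ⊕ K) = M1 ⊕ M2, so the key drops out. Then M2 = (M1 ⊕ M2) ⊕ M1 over the first 5 bytes.
byte 0: (4d XOR 78) XOR 66 = 35 XOR 66 = 53
byte 1: (86 XOR c5) XOR 6c = 43 XOR 6c = 2f
byte 2: (6b XOR 45) XOR 61 = 2e XOR 61 = 4f
byte 3: (40 XOR 08) XOR 67 = 48 XOR 67 = 2f
byte 4: (c3 XOR da) XOR 7b = 19 XOR 7b = 62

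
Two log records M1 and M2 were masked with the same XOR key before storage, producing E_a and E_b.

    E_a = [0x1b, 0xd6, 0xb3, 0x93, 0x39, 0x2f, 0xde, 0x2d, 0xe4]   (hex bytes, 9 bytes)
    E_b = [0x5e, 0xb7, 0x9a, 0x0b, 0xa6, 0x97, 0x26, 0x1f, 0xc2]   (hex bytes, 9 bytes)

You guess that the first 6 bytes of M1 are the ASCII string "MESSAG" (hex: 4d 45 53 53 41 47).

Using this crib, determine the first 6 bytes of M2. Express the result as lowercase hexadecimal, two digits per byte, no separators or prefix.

08247acbdeff

First, E_a ⊕ E_b = (M1 ⊕ K) ⊕ (M2 ⊕ K) = M1 ⊕ M2, so the key drops out. Then M2 = (M1 ⊕ M2) ⊕ M1 over the first 6 bytes.
byte 0: (1b xor 5e) xor 4d = 45 xor 4d = 08
byte 1: (d6 xor b7) xor 45 = 61 xor 45 = 24
byte 2: (b3 xor 9a) xor 53 = 29 xor 53 = 7a
byte 3: (93 xor 0b) xor 53 = 98 xor 53 = cb
byte 4: (39 xor a6) xor 41 = 9f xor 41 = de
byte 5: (2f xor 97) xor 47 = b8 xor 47 = ff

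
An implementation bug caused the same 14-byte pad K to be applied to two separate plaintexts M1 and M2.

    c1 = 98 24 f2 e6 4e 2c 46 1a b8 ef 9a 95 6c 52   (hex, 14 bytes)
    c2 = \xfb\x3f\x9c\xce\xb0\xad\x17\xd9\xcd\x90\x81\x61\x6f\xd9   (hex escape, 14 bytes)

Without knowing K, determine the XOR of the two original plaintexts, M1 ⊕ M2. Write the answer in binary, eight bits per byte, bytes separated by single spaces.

c1 ⊕ c2 = (M1 ⊕ K) ⊕ (M2 ⊕ K) = M1 ⊕ M2 — the shared key cancels under XOR.
byte 0: 98 XOR fb = 63
byte 1: 24 XOR 3f = 1b
byte 2: f2 XOR 9c = 6e
byte 3: e6 XOR ce = 28
byte 4: 4e XOR b0 = fe
byte 5: 2c XOR ad = 81
byte 6: 46 XOR 17 = 51
byte 7: 1a XOR d9 = c3
byte 8: b8 XOR cd = 75
byte 9: ef XOR 90 = 7f
byte 10: 9a XOR 81 = 1b
byte 11: 95 XOR 61 = f4
byte 12: 6c XOR 6f = 03
byte 13: 52 XOR d9 = 8b

01100011 00011011 01101110 00101000 11111110 10000001 01010001 11000011 01110101 01111111 00011011 11110100 00000011 10001011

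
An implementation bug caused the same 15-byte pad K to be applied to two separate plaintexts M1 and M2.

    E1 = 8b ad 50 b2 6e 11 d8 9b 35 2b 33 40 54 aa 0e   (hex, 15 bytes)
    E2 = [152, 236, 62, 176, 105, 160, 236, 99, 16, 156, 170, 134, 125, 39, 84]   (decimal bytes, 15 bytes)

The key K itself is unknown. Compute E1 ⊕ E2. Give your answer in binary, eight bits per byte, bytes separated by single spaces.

00010011 01000001 01101110 00000010 00000111 10110001 00110100 11111000 00100101 10110111 10011001 11000110 00101001 10001101 01011010

E1 ⊕ E2 = (M1 ⊕ K) ⊕ (M2 ⊕ K) = M1 ⊕ M2 — the shared key cancels under XOR.
139 ⊕ 152 =  19
173 ⊕ 236 =  65
 80 ⊕  62 = 110
178 ⊕ 176 =   2
110 ⊕ 105 =   7
 17 ⊕ 160 = 177
216 ⊕ 236 =  52
155 ⊕  99 = 248
 53 ⊕  16 =  37
 43 ⊕ 156 = 183
 51 ⊕ 170 = 153
 64 ⊕ 134 = 198
 84 ⊕ 125 =  41
170 ⊕  39 = 141
 14 ⊕  84 =  90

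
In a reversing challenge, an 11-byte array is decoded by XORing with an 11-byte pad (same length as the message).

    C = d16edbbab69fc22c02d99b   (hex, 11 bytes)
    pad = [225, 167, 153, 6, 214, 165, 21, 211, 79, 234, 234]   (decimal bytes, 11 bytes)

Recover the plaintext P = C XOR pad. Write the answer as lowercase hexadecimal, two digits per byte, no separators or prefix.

30c942bc603ad7ff4d3371

d1 ^ e1 = 30
6e ^ a7 = c9
db ^ 99 = 42
ba ^ 06 = bc
b6 ^ d6 = 60
9f ^ a5 = 3a
c2 ^ 15 = d7
2c ^ d3 = ff
02 ^ 4f = 4d
d9 ^ ea = 33
9b ^ ea = 71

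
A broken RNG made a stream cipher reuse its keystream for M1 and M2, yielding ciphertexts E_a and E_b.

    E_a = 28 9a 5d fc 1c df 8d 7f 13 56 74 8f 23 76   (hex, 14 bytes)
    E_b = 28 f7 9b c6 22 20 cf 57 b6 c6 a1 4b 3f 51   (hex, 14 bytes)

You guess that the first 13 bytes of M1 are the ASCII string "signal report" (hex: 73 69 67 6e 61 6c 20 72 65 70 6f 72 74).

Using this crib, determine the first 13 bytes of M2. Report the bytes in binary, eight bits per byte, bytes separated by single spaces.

First, E_a ⊕ E_b = (M1 ⊕ K) ⊕ (M2 ⊕ K) = M1 ⊕ M2, so the key drops out. Then M2 = (M1 ⊕ M2) ⊕ M1 over the first 13 bytes.
byte 0: (28 xor 28) xor 73 = 00 xor 73 = 73
byte 1: (9a xor f7) xor 69 = 6d xor 69 = 04
byte 2: (5d xor 9b) xor 67 = c6 xor 67 = a1
byte 3: (fc xor c6) xor 6e = 3a xor 6e = 54
byte 4: (1c xor 22) xor 61 = 3e xor 61 = 5f
byte 5: (df xor 20) xor 6c = ff xor 6c = 93
byte 6: (8d xor cf) xor 20 = 42 xor 20 = 62
byte 7: (7f xor 57) xor 72 = 28 xor 72 = 5a
byte 8: (13 xor b6) xor 65 = a5 xor 65 = c0
byte 9: (56 xor c6) xor 70 = 90 xor 70 = e0
byte 10: (74 xor a1) xor 6f = d5 xor 6f = ba
byte 11: (8f xor 4b) xor 72 = c4 xor 72 = b6
byte 12: (23 xor 3f) xor 74 = 1c xor 74 = 68

01110011 00000100 10100001 01010100 01011111 10010011 01100010 01011010 11000000 11100000 10111010 10110110 01101000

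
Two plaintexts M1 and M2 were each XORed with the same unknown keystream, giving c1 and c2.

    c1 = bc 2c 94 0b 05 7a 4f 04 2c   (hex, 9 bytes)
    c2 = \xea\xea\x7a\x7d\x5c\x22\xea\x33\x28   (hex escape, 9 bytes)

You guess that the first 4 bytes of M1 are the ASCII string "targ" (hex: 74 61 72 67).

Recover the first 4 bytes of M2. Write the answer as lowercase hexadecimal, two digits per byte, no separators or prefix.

First, c1 ⊕ c2 = (M1 ⊕ K) ⊕ (M2 ⊕ K) = M1 ⊕ M2, so the key drops out. Then M2 = (M1 ⊕ M2) ⊕ M1 over the first 4 bytes.
byte 0: (bc ⊕ ea) ⊕ 74 = 56 ⊕ 74 = 22
byte 1: (2c ⊕ ea) ⊕ 61 = c6 ⊕ 61 = a7
byte 2: (94 ⊕ 7a) ⊕ 72 = ee ⊕ 72 = 9c
byte 3: (0b ⊕ 7d) ⊕ 67 = 76 ⊕ 67 = 11

22a79c11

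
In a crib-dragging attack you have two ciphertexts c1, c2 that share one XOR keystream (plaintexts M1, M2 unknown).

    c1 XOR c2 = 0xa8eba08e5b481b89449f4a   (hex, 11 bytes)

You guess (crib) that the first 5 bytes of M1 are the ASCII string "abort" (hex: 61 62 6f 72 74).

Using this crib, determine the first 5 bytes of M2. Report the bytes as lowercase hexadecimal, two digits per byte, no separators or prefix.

c989cffc2f

Since c1 ⊕ c2 = M1 ⊕ M2, XORing with the guessed M1 bytes yields the corresponding M2 bytes: M2 = (c1 ⊕ c2) ⊕ M1.
10101000 ^ 01100001 = 11001001
11101011 ^ 01100010 = 10001001
10100000 ^ 01101111 = 11001111
10001110 ^ 01110010 = 11111100
01011011 ^ 01110100 = 00101111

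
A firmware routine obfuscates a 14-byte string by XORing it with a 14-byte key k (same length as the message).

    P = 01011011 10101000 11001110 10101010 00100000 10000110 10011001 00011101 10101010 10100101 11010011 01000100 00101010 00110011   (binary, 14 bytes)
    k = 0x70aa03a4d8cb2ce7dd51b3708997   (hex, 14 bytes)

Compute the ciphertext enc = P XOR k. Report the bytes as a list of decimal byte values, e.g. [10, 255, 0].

[43, 2, 205, 14, 248, 77, 181, 250, 119, 244, 96, 52, 163, 164]

XOR is its own inverse, so applying the key byte-wise gives the result directly.
5b xor 70 = 2b
a8 xor aa = 02
ce xor 03 = cd
aa xor a4 = 0e
20 xor d8 = f8
86 xor cb = 4d
99 xor 2c = b5
1d xor e7 = fa
aa xor dd = 77
a5 xor 51 = f4
d3 xor b3 = 60
44 xor 70 = 34
2a xor 89 = a3
33 xor 97 = a4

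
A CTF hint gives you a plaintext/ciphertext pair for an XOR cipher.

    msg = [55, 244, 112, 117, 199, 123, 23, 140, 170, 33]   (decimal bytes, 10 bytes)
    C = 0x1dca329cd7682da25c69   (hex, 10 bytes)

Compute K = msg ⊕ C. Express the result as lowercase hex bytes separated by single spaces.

2a 3e 42 e9 10 13 3a 2e f6 48

Since C = msg ⊕ K, XORing both sides with msg gives K = msg ⊕ C.
byte 0: 37 ⊕ 1d = 2a
byte 1: f4 ⊕ ca = 3e
byte 2: 70 ⊕ 32 = 42
byte 3: 75 ⊕ 9c = e9
byte 4: c7 ⊕ d7 = 10
byte 5: 7b ⊕ 68 = 13
byte 6: 17 ⊕ 2d = 3a
byte 7: 8c ⊕ a2 = 2e
byte 8: aa ⊕ 5c = f6
byte 9: 21 ⊕ 69 = 48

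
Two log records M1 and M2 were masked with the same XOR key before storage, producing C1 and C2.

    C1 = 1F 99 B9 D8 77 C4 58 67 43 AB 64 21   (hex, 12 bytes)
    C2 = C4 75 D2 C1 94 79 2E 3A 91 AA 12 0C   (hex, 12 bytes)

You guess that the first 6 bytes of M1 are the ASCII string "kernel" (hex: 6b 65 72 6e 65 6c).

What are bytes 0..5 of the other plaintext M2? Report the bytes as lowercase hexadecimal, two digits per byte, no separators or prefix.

First, C1 ⊕ C2 = (M1 ⊕ K) ⊕ (M2 ⊕ K) = M1 ⊕ M2, so the key drops out. Then M2 = (M1 ⊕ M2) ⊕ M1 over the first 6 bytes.
byte 0: (1f XOR c4) XOR 6b = db XOR 6b = b0
byte 1: (99 XOR 75) XOR 65 = ec XOR 65 = 89
byte 2: (b9 XOR d2) XOR 72 = 6b XOR 72 = 19
byte 3: (d8 XOR c1) XOR 6e = 19 XOR 6e = 77
byte 4: (77 XOR 94) XOR 65 = e3 XOR 65 = 86
byte 5: (c4 XOR 79) XOR 6c = bd XOR 6c = d1

b089197786d1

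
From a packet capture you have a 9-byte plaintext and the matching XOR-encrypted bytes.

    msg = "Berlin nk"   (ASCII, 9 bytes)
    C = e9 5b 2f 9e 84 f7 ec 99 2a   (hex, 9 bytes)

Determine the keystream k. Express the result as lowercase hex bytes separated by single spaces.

ab 3e 5d f2 ed 99 cc f7 41

Since C = msg ⊕ k, XORing both sides with msg gives k = msg ⊕ C.
byte 0: 42 xor e9 = ab
byte 1: 65 xor 5b = 3e
byte 2: 72 xor 2f = 5d
byte 3: 6c xor 9e = f2
byte 4: 69 xor 84 = ed
byte 5: 6e xor f7 = 99
byte 6: 20 xor ec = cc
byte 7: 6e xor 99 = f7
byte 8: 6b xor 2a = 41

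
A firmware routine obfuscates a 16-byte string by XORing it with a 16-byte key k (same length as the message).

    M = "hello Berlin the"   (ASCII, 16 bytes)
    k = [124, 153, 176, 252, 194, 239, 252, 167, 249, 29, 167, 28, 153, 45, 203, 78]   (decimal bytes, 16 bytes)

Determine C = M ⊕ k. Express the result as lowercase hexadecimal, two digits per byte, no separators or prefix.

14fcdc90adcfbec28b71ce72b959a32b

XOR is its own inverse, so applying the key byte-wise gives the result directly.
68 XOR 7c = 14
65 XOR 99 = fc
6c XOR b0 = dc
6c XOR fc = 90
6f XOR c2 = ad
20 XOR ef = cf
42 XOR fc = be
65 XOR a7 = c2
72 XOR f9 = 8b
6c XOR 1d = 71
69 XOR a7 = ce
6e XOR 1c = 72
20 XOR 99 = b9
74 XOR 2d = 59
68 XOR cb = a3
65 XOR 4e = 2b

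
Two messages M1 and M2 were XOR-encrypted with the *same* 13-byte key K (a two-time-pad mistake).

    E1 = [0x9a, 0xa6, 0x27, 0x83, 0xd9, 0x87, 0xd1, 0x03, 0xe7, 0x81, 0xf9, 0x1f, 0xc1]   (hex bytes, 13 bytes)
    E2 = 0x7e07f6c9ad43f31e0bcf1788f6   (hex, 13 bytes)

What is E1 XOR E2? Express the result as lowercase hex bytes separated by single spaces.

E1 ⊕ E2 = (M1 ⊕ K) ⊕ (M2 ⊕ K) = M1 ⊕ M2 — the shared key cancels under XOR.
9a ⊕ 7e = e4
a6 ⊕ 07 = a1
27 ⊕ f6 = d1
83 ⊕ c9 = 4a
d9 ⊕ ad = 74
87 ⊕ 43 = c4
d1 ⊕ f3 = 22
03 ⊕ 1e = 1d
e7 ⊕ 0b = ec
81 ⊕ cf = 4e
f9 ⊕ 17 = ee
1f ⊕ 88 = 97
c1 ⊕ f6 = 37

e4 a1 d1 4a 74 c4 22 1d ec 4e ee 97 37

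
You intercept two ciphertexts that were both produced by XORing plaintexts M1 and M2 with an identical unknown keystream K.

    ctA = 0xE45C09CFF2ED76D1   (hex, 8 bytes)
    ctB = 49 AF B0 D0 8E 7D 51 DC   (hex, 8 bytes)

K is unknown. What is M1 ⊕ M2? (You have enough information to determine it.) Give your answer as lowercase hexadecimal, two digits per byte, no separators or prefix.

adf3b91f7c90270d

ctA ⊕ ctB = (M1 ⊕ K) ⊕ (M2 ⊕ K) = M1 ⊕ M2 — the shared key cancels under XOR.
byte 0: e4 ⊕ 49 = ad
byte 1: 5c ⊕ af = f3
byte 2: 09 ⊕ b0 = b9
byte 3: cf ⊕ d0 = 1f
byte 4: f2 ⊕ 8e = 7c
byte 5: ed ⊕ 7d = 90
byte 6: 76 ⊕ 51 = 27
byte 7: d1 ⊕ dc = 0d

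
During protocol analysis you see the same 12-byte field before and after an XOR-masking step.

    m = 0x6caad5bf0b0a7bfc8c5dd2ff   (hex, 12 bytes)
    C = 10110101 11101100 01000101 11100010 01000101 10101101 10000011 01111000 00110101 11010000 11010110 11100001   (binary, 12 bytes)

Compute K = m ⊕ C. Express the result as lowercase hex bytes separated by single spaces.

Since C = m ⊕ K, XORing both sides with m gives K = m ⊕ C.
108 XOR 181 = 217
170 XOR 236 =  70
213 XOR  69 = 144
191 XOR 226 =  93
 11 XOR  69 =  78
 10 XOR 173 = 167
123 XOR 131 = 248
252 XOR 120 = 132
140 XOR  53 = 185
 93 XOR 208 = 141
210 XOR 214 =   4
255 XOR 225 =  30

d9 46 90 5d 4e a7 f8 84 b9 8d 04 1e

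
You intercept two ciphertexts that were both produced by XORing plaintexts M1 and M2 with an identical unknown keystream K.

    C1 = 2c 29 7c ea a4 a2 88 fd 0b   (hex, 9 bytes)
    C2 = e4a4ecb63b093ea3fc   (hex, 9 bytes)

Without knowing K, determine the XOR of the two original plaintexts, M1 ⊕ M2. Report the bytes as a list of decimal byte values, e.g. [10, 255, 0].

[200, 141, 144, 92, 159, 171, 182, 94, 247]

C1 ⊕ C2 = (M1 ⊕ K) ⊕ (M2 ⊕ K) = M1 ⊕ M2 — the shared key cancels under XOR.
byte 0: 2c XOR e4 = c8
byte 1: 29 XOR a4 = 8d
byte 2: 7c XOR ec = 90
byte 3: ea XOR b6 = 5c
byte 4: a4 XOR 3b = 9f
byte 5: a2 XOR 09 = ab
byte 6: 88 XOR 3e = b6
byte 7: fd XOR a3 = 5e
byte 8: 0b XOR fc = f7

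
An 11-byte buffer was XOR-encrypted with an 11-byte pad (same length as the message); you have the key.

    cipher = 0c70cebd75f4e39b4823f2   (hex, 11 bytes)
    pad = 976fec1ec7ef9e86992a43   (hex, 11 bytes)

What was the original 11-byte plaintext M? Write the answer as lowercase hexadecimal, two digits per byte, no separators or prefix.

XOR is its own inverse, so applying the key byte-wise gives the result directly.
0c xor 97 = 9b
70 xor 6f = 1f
ce xor ec = 22
bd xor 1e = a3
75 xor c7 = b2
f4 xor ef = 1b
e3 xor 9e = 7d
9b xor 86 = 1d
48 xor 99 = d1
23 xor 2a = 09
f2 xor 43 = b1

9b1f22a3b21b7d1dd109b1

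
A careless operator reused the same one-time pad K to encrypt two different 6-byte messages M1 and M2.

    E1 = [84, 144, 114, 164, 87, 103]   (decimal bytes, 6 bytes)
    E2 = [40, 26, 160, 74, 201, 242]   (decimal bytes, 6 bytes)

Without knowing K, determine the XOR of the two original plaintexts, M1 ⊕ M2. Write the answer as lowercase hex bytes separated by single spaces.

E1 ⊕ E2 = (M1 ⊕ K) ⊕ (M2 ⊕ K) = M1 ⊕ M2 — the shared key cancels under XOR.
byte 0: 01010100 xor 00101000 = 01111100
byte 1: 10010000 xor 00011010 = 10001010
byte 2: 01110010 xor 10100000 = 11010010
byte 3: 10100100 xor 01001010 = 11101110
byte 4: 01010111 xor 11001001 = 10011110
byte 5: 01100111 xor 11110010 = 10010101

7c 8a d2 ee 9e 95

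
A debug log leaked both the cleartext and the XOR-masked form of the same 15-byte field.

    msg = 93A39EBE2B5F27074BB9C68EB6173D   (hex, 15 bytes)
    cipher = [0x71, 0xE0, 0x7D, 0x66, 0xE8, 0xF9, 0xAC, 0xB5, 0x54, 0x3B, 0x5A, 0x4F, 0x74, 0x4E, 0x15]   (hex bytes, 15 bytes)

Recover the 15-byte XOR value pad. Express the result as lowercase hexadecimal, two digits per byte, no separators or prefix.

e243e3d8c3a68bb21f829cc1c25928

Since cipher = msg ⊕ pad, XORing both sides with msg gives pad = msg ⊕ cipher.
93 XOR 71 = e2
a3 XOR e0 = 43
9e XOR 7d = e3
be XOR 66 = d8
2b XOR e8 = c3
5f XOR f9 = a6
27 XOR ac = 8b
07 XOR b5 = b2
4b XOR 54 = 1f
b9 XOR 3b = 82
c6 XOR 5a = 9c
8e XOR 4f = c1
b6 XOR 74 = c2
17 XOR 4e = 59
3d XOR 15 = 28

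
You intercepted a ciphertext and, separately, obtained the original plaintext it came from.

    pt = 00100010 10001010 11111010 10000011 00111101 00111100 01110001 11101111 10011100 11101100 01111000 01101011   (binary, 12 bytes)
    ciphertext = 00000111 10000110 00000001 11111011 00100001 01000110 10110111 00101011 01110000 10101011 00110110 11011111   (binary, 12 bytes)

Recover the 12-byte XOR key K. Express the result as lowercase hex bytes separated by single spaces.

25 0c fb 78 1c 7a c6 c4 ec 47 4e b4

Since ciphertext = pt ⊕ K, XORing both sides with pt gives K = pt ⊕ ciphertext.
22 xor 07 = 25
8a xor 86 = 0c
fa xor 01 = fb
83 xor fb = 78
3d xor 21 = 1c
3c xor 46 = 7a
71 xor b7 = c6
ef xor 2b = c4
9c xor 70 = ec
ec xor ab = 47
78 xor 36 = 4e
6b xor df = b4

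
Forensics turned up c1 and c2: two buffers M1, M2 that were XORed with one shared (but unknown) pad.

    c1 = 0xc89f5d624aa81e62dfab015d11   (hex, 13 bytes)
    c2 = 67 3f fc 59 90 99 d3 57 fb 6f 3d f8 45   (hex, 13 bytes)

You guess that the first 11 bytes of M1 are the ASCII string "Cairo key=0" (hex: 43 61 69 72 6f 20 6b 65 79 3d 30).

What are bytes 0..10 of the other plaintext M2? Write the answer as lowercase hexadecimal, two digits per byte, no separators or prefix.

First, c1 ⊕ c2 = (M1 ⊕ K) ⊕ (M2 ⊕ K) = M1 ⊕ M2, so the key drops out. Then M2 = (M1 ⊕ M2) ⊕ M1 over the first 11 bytes.
byte 0: (c8 xor 67) xor 43 = af xor 43 = ec
byte 1: (9f xor 3f) xor 61 = a0 xor 61 = c1
byte 2: (5d xor fc) xor 69 = a1 xor 69 = c8
byte 3: (62 xor 59) xor 72 = 3b xor 72 = 49
byte 4: (4a xor 90) xor 6f = da xor 6f = b5
byte 5: (a8 xor 99) xor 20 = 31 xor 20 = 11
byte 6: (1e xor d3) xor 6b = cd xor 6b = a6
byte 7: (62 xor 57) xor 65 = 35 xor 65 = 50
byte 8: (df xor fb) xor 79 = 24 xor 79 = 5d
byte 9: (ab xor 6f) xor 3d = c4 xor 3d = f9
byte 10: (01 xor 3d) xor 30 = 3c xor 30 = 0c

ecc1c849b511a6505df90c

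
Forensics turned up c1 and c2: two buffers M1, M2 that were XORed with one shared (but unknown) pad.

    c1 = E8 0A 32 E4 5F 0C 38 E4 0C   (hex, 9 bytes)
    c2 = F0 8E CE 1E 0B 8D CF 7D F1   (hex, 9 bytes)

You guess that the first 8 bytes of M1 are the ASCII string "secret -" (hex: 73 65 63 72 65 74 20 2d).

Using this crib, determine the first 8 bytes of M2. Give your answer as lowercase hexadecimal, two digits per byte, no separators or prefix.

6be19f8831f5d7b4

First, c1 ⊕ c2 = (M1 ⊕ K) ⊕ (M2 ⊕ K) = M1 ⊕ M2, so the key drops out. Then M2 = (M1 ⊕ M2) ⊕ M1 over the first 8 bytes.
byte 0: (e8 ^ f0) ^ 73 = 18 ^ 73 = 6b
byte 1: (0a ^ 8e) ^ 65 = 84 ^ 65 = e1
byte 2: (32 ^ ce) ^ 63 = fc ^ 63 = 9f
byte 3: (e4 ^ 1e) ^ 72 = fa ^ 72 = 88
byte 4: (5f ^ 0b) ^ 65 = 54 ^ 65 = 31
byte 5: (0c ^ 8d) ^ 74 = 81 ^ 74 = f5
byte 6: (38 ^ cf) ^ 20 = f7 ^ 20 = d7
byte 7: (e4 ^ 7d) ^ 2d = 99 ^ 2d = b4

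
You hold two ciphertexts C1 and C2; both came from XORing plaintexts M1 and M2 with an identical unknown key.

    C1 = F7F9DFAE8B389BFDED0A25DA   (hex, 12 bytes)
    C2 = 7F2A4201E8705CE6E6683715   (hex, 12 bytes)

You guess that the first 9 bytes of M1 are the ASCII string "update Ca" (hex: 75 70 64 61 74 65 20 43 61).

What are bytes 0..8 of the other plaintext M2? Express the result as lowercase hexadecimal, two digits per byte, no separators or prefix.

First, C1 ⊕ C2 = (M1 ⊕ K) ⊕ (M2 ⊕ K) = M1 ⊕ M2, so the key drops out. Then M2 = (M1 ⊕ M2) ⊕ M1 over the first 9 bytes.
byte 0: (f7 ^ 7f) ^ 75 = 88 ^ 75 = fd
byte 1: (f9 ^ 2a) ^ 70 = d3 ^ 70 = a3
byte 2: (df ^ 42) ^ 64 = 9d ^ 64 = f9
byte 3: (ae ^ 01) ^ 61 = af ^ 61 = ce
byte 4: (8b ^ e8) ^ 74 = 63 ^ 74 = 17
byte 5: (38 ^ 70) ^ 65 = 48 ^ 65 = 2d
byte 6: (9b ^ 5c) ^ 20 = c7 ^ 20 = e7
byte 7: (fd ^ e6) ^ 43 = 1b ^ 43 = 58
byte 8: (ed ^ e6) ^ 61 = 0b ^ 61 = 6a

fda3f9ce172de7586a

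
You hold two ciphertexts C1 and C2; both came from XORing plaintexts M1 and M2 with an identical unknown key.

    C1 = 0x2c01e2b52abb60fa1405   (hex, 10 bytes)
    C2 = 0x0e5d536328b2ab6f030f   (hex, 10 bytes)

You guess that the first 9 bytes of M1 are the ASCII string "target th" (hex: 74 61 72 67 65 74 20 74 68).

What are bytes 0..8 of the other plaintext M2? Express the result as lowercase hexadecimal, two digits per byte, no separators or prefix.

563dc3b1677debe17f

First, C1 ⊕ C2 = (M1 ⊕ K) ⊕ (M2 ⊕ K) = M1 ⊕ M2, so the key drops out. Then M2 = (M1 ⊕ M2) ⊕ M1 over the first 9 bytes.
byte 0: (2c ⊕ 0e) ⊕ 74 = 22 ⊕ 74 = 56
byte 1: (01 ⊕ 5d) ⊕ 61 = 5c ⊕ 61 = 3d
byte 2: (e2 ⊕ 53) ⊕ 72 = b1 ⊕ 72 = c3
byte 3: (b5 ⊕ 63) ⊕ 67 = d6 ⊕ 67 = b1
byte 4: (2a ⊕ 28) ⊕ 65 = 02 ⊕ 65 = 67
byte 5: (bb ⊕ b2) ⊕ 74 = 09 ⊕ 74 = 7d
byte 6: (60 ⊕ ab) ⊕ 20 = cb ⊕ 20 = eb
byte 7: (fa ⊕ 6f) ⊕ 74 = 95 ⊕ 74 = e1
byte 8: (14 ⊕ 03) ⊕ 68 = 17 ⊕ 68 = 7f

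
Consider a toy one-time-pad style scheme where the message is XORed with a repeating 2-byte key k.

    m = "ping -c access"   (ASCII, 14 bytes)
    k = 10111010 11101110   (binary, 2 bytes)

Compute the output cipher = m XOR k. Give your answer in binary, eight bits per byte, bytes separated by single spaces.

11001010 10000111 11010100 10001001 10011010 11000011 11011001 11001110 11011011 10001101 11011001 10001011 11001001 10011101

The 2-byte key repeats, so the effective keystream is ba ee ba ee ba ee ba ee ba ee ba ee ba ee.
byte 0: 112 XOR 186 = 202
byte 1: 105 XOR 238 = 135
byte 2: 110 XOR 186 = 212
byte 3: 103 XOR 238 = 137
byte 4:  32 XOR 186 = 154
byte 5:  45 XOR 238 = 195
byte 6:  99 XOR 186 = 217
byte 7:  32 XOR 238 = 206
byte 8:  97 XOR 186 = 219
byte 9:  99 XOR 238 = 141
byte 10:  99 XOR 186 = 217
byte 11: 101 XOR 238 = 139
byte 12: 115 XOR 186 = 201
byte 13: 115 XOR 238 = 157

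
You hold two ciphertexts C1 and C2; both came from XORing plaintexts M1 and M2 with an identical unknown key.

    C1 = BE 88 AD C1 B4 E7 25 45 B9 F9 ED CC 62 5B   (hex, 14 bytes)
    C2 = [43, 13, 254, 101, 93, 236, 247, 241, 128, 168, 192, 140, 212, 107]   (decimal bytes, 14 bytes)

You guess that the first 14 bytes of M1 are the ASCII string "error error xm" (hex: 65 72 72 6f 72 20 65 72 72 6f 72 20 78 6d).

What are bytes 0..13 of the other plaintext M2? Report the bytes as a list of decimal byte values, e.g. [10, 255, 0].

[240, 247, 33, 203, 155, 43, 183, 198, 75, 62, 95, 96, 206, 93]

First, C1 ⊕ C2 = (M1 ⊕ K) ⊕ (M2 ⊕ K) = M1 ⊕ M2, so the key drops out. Then M2 = (M1 ⊕ M2) ⊕ M1 over the first 14 bytes.
byte 0: (be ⊕ 2b) ⊕ 65 = 95 ⊕ 65 = f0
byte 1: (88 ⊕ 0d) ⊕ 72 = 85 ⊕ 72 = f7
byte 2: (ad ⊕ fe) ⊕ 72 = 53 ⊕ 72 = 21
byte 3: (c1 ⊕ 65) ⊕ 6f = a4 ⊕ 6f = cb
byte 4: (b4 ⊕ 5d) ⊕ 72 = e9 ⊕ 72 = 9b
byte 5: (e7 ⊕ ec) ⊕ 20 = 0b ⊕ 20 = 2b
byte 6: (25 ⊕ f7) ⊕ 65 = d2 ⊕ 65 = b7
byte 7: (45 ⊕ f1) ⊕ 72 = b4 ⊕ 72 = c6
byte 8: (b9 ⊕ 80) ⊕ 72 = 39 ⊕ 72 = 4b
byte 9: (f9 ⊕ a8) ⊕ 6f = 51 ⊕ 6f = 3e
byte 10: (ed ⊕ c0) ⊕ 72 = 2d ⊕ 72 = 5f
byte 11: (cc ⊕ 8c) ⊕ 20 = 40 ⊕ 20 = 60
byte 12: (62 ⊕ d4) ⊕ 78 = b6 ⊕ 78 = ce
byte 13: (5b ⊕ 6b) ⊕ 6d = 30 ⊕ 6d = 5d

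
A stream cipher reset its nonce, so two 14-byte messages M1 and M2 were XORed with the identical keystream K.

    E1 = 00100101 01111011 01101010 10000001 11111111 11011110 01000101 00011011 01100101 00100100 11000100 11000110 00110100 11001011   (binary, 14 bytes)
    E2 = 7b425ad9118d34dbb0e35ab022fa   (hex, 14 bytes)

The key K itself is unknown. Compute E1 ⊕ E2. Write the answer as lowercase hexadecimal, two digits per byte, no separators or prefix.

5e393058ee5371c0d5c79e761631

E1 ⊕ E2 = (M1 ⊕ K) ⊕ (M2 ⊕ K) = M1 ⊕ M2 — the shared key cancels under XOR.
25 XOR 7b = 5e
7b XOR 42 = 39
6a XOR 5a = 30
81 XOR d9 = 58
ff XOR 11 = ee
de XOR 8d = 53
45 XOR 34 = 71
1b XOR db = c0
65 XOR b0 = d5
24 XOR e3 = c7
c4 XOR 5a = 9e
c6 XOR b0 = 76
34 XOR 22 = 16
cb XOR fa = 31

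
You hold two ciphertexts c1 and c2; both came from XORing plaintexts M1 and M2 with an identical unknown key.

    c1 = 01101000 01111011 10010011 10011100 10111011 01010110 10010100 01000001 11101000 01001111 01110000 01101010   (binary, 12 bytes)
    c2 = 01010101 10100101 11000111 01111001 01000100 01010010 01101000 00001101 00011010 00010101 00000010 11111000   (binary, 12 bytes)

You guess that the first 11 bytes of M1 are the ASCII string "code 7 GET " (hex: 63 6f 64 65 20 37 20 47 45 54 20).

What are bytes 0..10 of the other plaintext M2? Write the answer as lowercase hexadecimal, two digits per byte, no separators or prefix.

First, c1 ⊕ c2 = (M1 ⊕ K) ⊕ (M2 ⊕ K) = M1 ⊕ M2, so the key drops out. Then M2 = (M1 ⊕ M2) ⊕ M1 over the first 11 bytes.
byte 0: (68 ⊕ 55) ⊕ 63 = 3d ⊕ 63 = 5e
byte 1: (7b ⊕ a5) ⊕ 6f = de ⊕ 6f = b1
byte 2: (93 ⊕ c7) ⊕ 64 = 54 ⊕ 64 = 30
byte 3: (9c ⊕ 79) ⊕ 65 = e5 ⊕ 65 = 80
byte 4: (bb ⊕ 44) ⊕ 20 = ff ⊕ 20 = df
byte 5: (56 ⊕ 52) ⊕ 37 = 04 ⊕ 37 = 33
byte 6: (94 ⊕ 68) ⊕ 20 = fc ⊕ 20 = dc
byte 7: (41 ⊕ 0d) ⊕ 47 = 4c ⊕ 47 = 0b
byte 8: (e8 ⊕ 1a) ⊕ 45 = f2 ⊕ 45 = b7
byte 9: (4f ⊕ 15) ⊕ 54 = 5a ⊕ 54 = 0e
byte 10: (70 ⊕ 02) ⊕ 20 = 72 ⊕ 20 = 52

5eb13080df33dc0bb70e52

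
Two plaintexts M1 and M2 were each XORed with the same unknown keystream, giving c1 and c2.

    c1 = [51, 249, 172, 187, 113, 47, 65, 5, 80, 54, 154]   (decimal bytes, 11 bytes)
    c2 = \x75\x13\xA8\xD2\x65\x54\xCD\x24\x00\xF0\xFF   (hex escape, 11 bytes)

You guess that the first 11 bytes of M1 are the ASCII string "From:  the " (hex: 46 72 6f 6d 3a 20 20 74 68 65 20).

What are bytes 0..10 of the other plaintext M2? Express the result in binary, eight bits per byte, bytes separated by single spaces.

00000000 10011000 01101011 00000100 00101110 01011011 10101100 01010101 00111000 10100011 01000101

First, c1 ⊕ c2 = (M1 ⊕ K) ⊕ (M2 ⊕ K) = M1 ⊕ M2, so the key drops out. Then M2 = (M1 ⊕ M2) ⊕ M1 over the first 11 bytes.
byte 0: (33 ⊕ 75) ⊕ 46 = 46 ⊕ 46 = 00
byte 1: (f9 ⊕ 13) ⊕ 72 = ea ⊕ 72 = 98
byte 2: (ac ⊕ a8) ⊕ 6f = 04 ⊕ 6f = 6b
byte 3: (bb ⊕ d2) ⊕ 6d = 69 ⊕ 6d = 04
byte 4: (71 ⊕ 65) ⊕ 3a = 14 ⊕ 3a = 2e
byte 5: (2f ⊕ 54) ⊕ 20 = 7b ⊕ 20 = 5b
byte 6: (41 ⊕ cd) ⊕ 20 = 8c ⊕ 20 = ac
byte 7: (05 ⊕ 24) ⊕ 74 = 21 ⊕ 74 = 55
byte 8: (50 ⊕ 00) ⊕ 68 = 50 ⊕ 68 = 38
byte 9: (36 ⊕ f0) ⊕ 65 = c6 ⊕ 65 = a3
byte 10: (9a ⊕ ff) ⊕ 20 = 65 ⊕ 20 = 45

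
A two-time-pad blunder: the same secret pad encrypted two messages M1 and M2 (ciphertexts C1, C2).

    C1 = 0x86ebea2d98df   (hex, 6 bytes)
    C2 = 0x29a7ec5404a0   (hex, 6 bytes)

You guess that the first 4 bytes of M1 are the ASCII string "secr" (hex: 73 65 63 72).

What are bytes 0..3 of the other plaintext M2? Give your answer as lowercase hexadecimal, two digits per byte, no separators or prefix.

dc29650b

First, C1 ⊕ C2 = (M1 ⊕ K) ⊕ (M2 ⊕ K) = M1 ⊕ M2, so the key drops out. Then M2 = (M1 ⊕ M2) ⊕ M1 over the first 4 bytes.
byte 0: (86 ⊕ 29) ⊕ 73 = af ⊕ 73 = dc
byte 1: (eb ⊕ a7) ⊕ 65 = 4c ⊕ 65 = 29
byte 2: (ea ⊕ ec) ⊕ 63 = 06 ⊕ 63 = 65
byte 3: (2d ⊕ 54) ⊕ 72 = 79 ⊕ 72 = 0b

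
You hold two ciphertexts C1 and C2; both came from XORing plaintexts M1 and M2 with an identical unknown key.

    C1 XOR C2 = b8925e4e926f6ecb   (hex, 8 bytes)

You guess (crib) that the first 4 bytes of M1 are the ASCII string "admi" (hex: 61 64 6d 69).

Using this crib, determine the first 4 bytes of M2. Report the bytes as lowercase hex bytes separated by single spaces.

d9 f6 33 27

Since C1 ⊕ C2 = M1 ⊕ M2, XORing with the guessed M1 bytes yields the corresponding M2 bytes: M2 = (C1 ⊕ C2) ⊕ M1.
byte 0: 184 ⊕  97 = 217
byte 1: 146 ⊕ 100 = 246
byte 2:  94 ⊕ 109 =  51
byte 3:  78 ⊕ 105 =  39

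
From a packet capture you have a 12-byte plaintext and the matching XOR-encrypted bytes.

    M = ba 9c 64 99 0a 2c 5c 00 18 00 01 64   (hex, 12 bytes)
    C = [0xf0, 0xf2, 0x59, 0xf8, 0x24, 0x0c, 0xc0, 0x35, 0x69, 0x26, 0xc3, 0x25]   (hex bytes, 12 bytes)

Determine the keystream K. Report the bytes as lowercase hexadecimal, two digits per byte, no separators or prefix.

Since C = M ⊕ K, XORing both sides with M gives K = M ⊕ C.
10111010 ⊕ 11110000 = 01001010
10011100 ⊕ 11110010 = 01101110
01100100 ⊕ 01011001 = 00111101
10011001 ⊕ 11111000 = 01100001
00001010 ⊕ 00100100 = 00101110
00101100 ⊕ 00001100 = 00100000
01011100 ⊕ 11000000 = 10011100
00000000 ⊕ 00110101 = 00110101
00011000 ⊕ 01101001 = 01110001
00000000 ⊕ 00100110 = 00100110
00000001 ⊕ 11000011 = 11000010
01100100 ⊕ 00100101 = 01000001

4a6e3d612e209c357126c241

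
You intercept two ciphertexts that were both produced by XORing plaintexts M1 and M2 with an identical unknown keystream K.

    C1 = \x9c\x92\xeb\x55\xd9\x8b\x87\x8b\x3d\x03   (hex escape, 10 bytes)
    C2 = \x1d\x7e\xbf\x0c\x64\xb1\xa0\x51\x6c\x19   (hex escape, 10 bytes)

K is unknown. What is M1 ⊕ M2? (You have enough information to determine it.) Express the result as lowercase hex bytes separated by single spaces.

81 ec 54 59 bd 3a 27 da 51 1a

C1 ⊕ C2 = (M1 ⊕ K) ⊕ (M2 ⊕ K) = M1 ⊕ M2 — the shared key cancels under XOR.
byte 0: 9c ^ 1d = 81
byte 1: 92 ^ 7e = ec
byte 2: eb ^ bf = 54
byte 3: 55 ^ 0c = 59
byte 4: d9 ^ 64 = bd
byte 5: 8b ^ b1 = 3a
byte 6: 87 ^ a0 = 27
byte 7: 8b ^ 51 = da
byte 8: 3d ^ 6c = 51
byte 9: 03 ^ 19 = 1a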